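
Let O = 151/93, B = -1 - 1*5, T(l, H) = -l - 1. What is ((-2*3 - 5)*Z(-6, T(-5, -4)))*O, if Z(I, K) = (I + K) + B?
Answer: 13288/93 ≈ 142.88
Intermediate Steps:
T(l, H) = -1 - l
B = -6 (B = -1 - 5 = -6)
Z(I, K) = -6 + I + K (Z(I, K) = (I + K) - 6 = -6 + I + K)
O = 151/93 (O = 151*(1/93) = 151/93 ≈ 1.6237)
((-2*3 - 5)*Z(-6, T(-5, -4)))*O = ((-2*3 - 5)*(-6 - 6 + (-1 - 1*(-5))))*(151/93) = ((-6 - 5)*(-6 - 6 + (-1 + 5)))*(151/93) = -11*(-6 - 6 + 4)*(151/93) = -11*(-8)*(151/93) = 88*(151/93) = 13288/93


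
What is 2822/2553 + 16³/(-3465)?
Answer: -226286/2948715 ≈ -0.076741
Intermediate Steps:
2822/2553 + 16³/(-3465) = 2822*(1/2553) + 4096*(-1/3465) = 2822/2553 - 4096/3465 = -226286/2948715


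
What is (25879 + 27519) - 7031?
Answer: 46367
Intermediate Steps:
(25879 + 27519) - 7031 = 53398 - 7031 = 46367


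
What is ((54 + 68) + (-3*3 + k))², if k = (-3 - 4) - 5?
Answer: 10201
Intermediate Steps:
k = -12 (k = -7 - 5 = -12)
((54 + 68) + (-3*3 + k))² = ((54 + 68) + (-3*3 - 12))² = (122 + (-9 - 12))² = (122 - 21)² = 101² = 10201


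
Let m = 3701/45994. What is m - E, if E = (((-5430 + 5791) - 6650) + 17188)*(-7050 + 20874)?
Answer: -6929813685643/45994 ≈ -1.5067e+8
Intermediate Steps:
m = 3701/45994 (m = 3701*(1/45994) = 3701/45994 ≈ 0.080467)
E = 150667776 (E = ((361 - 6650) + 17188)*13824 = (-6289 + 17188)*13824 = 10899*13824 = 150667776)
m - E = 3701/45994 - 1*150667776 = 3701/45994 - 150667776 = -6929813685643/45994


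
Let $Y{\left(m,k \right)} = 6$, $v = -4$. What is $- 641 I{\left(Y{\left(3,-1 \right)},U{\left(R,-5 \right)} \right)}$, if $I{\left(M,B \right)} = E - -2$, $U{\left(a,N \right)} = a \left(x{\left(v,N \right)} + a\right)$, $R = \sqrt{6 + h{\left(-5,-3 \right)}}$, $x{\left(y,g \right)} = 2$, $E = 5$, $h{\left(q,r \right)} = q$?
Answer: $-4487$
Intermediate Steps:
$R = 1$ ($R = \sqrt{6 - 5} = \sqrt{1} = 1$)
$U{\left(a,N \right)} = a \left(2 + a\right)$
$I{\left(M,B \right)} = 7$ ($I{\left(M,B \right)} = 5 - -2 = 5 + 2 = 7$)
$- 641 I{\left(Y{\left(3,-1 \right)},U{\left(R,-5 \right)} \right)} = \left(-641\right) 7 = -4487$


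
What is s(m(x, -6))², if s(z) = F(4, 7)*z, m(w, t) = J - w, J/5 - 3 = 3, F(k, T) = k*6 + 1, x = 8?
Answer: 302500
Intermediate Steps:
F(k, T) = 1 + 6*k (F(k, T) = 6*k + 1 = 1 + 6*k)
J = 30 (J = 15 + 5*3 = 15 + 15 = 30)
m(w, t) = 30 - w
s(z) = 25*z (s(z) = (1 + 6*4)*z = (1 + 24)*z = 25*z)
s(m(x, -6))² = (25*(30 - 1*8))² = (25*(30 - 8))² = (25*22)² = 550² = 302500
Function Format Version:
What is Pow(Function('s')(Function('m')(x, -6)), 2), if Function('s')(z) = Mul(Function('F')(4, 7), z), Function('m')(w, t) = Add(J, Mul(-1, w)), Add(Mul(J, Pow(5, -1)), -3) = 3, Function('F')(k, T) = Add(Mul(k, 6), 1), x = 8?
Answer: 302500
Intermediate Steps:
Function('F')(k, T) = Add(1, Mul(6, k)) (Function('F')(k, T) = Add(Mul(6, k), 1) = Add(1, Mul(6, k)))
J = 30 (J = Add(15, Mul(5, 3)) = Add(15, 15) = 30)
Function('m')(w, t) = Add(30, Mul(-1, w))
Function('s')(z) = Mul(25, z) (Function('s')(z) = Mul(Add(1, Mul(6, 4)), z) = Mul(Add(1, 24), z) = Mul(25, z))
Pow(Function('s')(Function('m')(x, -6)), 2) = Pow(Mul(25, Add(30, Mul(-1, 8))), 2) = Pow(Mul(25, Add(30, -8)), 2) = Pow(Mul(25, 22), 2) = Pow(550, 2) = 302500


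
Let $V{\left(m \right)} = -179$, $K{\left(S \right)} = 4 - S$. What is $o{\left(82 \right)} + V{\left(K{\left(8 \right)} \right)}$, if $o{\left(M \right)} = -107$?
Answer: $-286$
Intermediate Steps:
$o{\left(82 \right)} + V{\left(K{\left(8 \right)} \right)} = -107 - 179 = -286$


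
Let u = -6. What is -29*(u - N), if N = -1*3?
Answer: 87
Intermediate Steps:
N = -3
-29*(u - N) = -29*(-6 - 1*(-3)) = -29*(-6 + 3) = -29*(-3) = 87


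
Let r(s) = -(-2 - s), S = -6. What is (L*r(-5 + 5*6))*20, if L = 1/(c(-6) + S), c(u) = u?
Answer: -45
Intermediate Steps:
L = -1/12 (L = 1/(-6 - 6) = 1/(-12) = -1/12 ≈ -0.083333)
r(s) = 2 + s
(L*r(-5 + 5*6))*20 = -(2 + (-5 + 5*6))/12*20 = -(2 + (-5 + 30))/12*20 = -(2 + 25)/12*20 = -1/12*27*20 = -9/4*20 = -45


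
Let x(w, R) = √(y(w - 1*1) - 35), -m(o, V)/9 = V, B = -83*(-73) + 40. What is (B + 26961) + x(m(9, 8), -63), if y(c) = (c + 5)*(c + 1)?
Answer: 33060 + √4861 ≈ 33130.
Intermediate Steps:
y(c) = (1 + c)*(5 + c) (y(c) = (5 + c)*(1 + c) = (1 + c)*(5 + c))
B = 6099 (B = 6059 + 40 = 6099)
m(o, V) = -9*V
x(w, R) = √(-36 + (-1 + w)² + 6*w) (x(w, R) = √((5 + (w - 1*1)² + 6*(w - 1*1)) - 35) = √((5 + (w - 1)² + 6*(w - 1)) - 35) = √((5 + (-1 + w)² + 6*(-1 + w)) - 35) = √((5 + (-1 + w)² + (-6 + 6*w)) - 35) = √((-1 + (-1 + w)² + 6*w) - 35) = √(-36 + (-1 + w)² + 6*w))
(B + 26961) + x(m(9, 8), -63) = (6099 + 26961) + √(-35 + (-9*8)² + 4*(-9*8)) = 33060 + √(-35 + (-72)² + 4*(-72)) = 33060 + √(-35 + 5184 - 288) = 33060 + √4861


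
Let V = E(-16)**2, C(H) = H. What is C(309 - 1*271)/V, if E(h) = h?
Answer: 19/128 ≈ 0.14844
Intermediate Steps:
V = 256 (V = (-16)**2 = 256)
C(309 - 1*271)/V = (309 - 1*271)/256 = (309 - 271)*(1/256) = 38*(1/256) = 19/128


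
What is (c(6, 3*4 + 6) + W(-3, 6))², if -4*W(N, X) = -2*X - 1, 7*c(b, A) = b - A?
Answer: 1849/784 ≈ 2.3584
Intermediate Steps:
c(b, A) = -A/7 + b/7 (c(b, A) = (b - A)/7 = -A/7 + b/7)
W(N, X) = ¼ + X/2 (W(N, X) = -(-2*X - 1)/4 = -(-1 - 2*X)/4 = ¼ + X/2)
(c(6, 3*4 + 6) + W(-3, 6))² = ((-(3*4 + 6)/7 + (⅐)*6) + (¼ + (½)*6))² = ((-(12 + 6)/7 + 6/7) + (¼ + 3))² = ((-⅐*18 + 6/7) + 13/4)² = ((-18/7 + 6/7) + 13/4)² = (-12/7 + 13/4)² = (43/28)² = 1849/784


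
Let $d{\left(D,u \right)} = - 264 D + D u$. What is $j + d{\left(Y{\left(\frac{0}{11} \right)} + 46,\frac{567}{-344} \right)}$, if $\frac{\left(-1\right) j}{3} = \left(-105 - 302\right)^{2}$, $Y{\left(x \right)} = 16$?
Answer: $- \frac{88307757}{172} \approx -5.1342 \cdot 10^{5}$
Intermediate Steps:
$j = -496947$ ($j = - 3 \left(-105 - 302\right)^{2} = - 3 \left(-407\right)^{2} = \left(-3\right) 165649 = -496947$)
$j + d{\left(Y{\left(\frac{0}{11} \right)} + 46,\frac{567}{-344} \right)} = -496947 + \left(16 + 46\right) \left(-264 + \frac{567}{-344}\right) = -496947 + 62 \left(-264 + 567 \left(- \frac{1}{344}\right)\right) = -496947 + 62 \left(-264 - \frac{567}{344}\right) = -496947 + 62 \left(- \frac{91383}{344}\right) = -496947 - \frac{2832873}{172} = - \frac{88307757}{172}$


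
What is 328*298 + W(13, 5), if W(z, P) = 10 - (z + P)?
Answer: 97736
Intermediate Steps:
W(z, P) = 10 - P - z (W(z, P) = 10 - (P + z) = 10 + (-P - z) = 10 - P - z)
328*298 + W(13, 5) = 328*298 + (10 - 1*5 - 1*13) = 97744 + (10 - 5 - 13) = 97744 - 8 = 97736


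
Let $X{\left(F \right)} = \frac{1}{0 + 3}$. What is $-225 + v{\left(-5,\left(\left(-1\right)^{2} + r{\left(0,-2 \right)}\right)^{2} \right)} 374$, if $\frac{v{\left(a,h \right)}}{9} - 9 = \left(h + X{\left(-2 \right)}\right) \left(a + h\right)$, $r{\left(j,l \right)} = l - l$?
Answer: $12117$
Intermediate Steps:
$r{\left(j,l \right)} = 0$
$X{\left(F \right)} = \frac{1}{3}$
$v{\left(a,h \right)} = 81 + 9 \left(\frac{1}{3} + h\right) \left(a + h\right)$ ($v{\left(a,h \right)} = 81 + 9 \left(h + \frac{1}{3}\right) \left(a + h\right) = 81 + 9 \left(\frac{1}{3} + h\right) \left(a + h\right)$)
$-225 + v{\left(-5,\left(\left(-1\right)^{2} + r{\left(0,-2 \right)}\right)^{2} \right)} 374 = -225 + \left(81 + 3 \left(-5\right) + 3 \left(\left(-1\right)^{2} + 0\right)^{2} + 9 \left(\left(\left(-1\right)^{2} + 0\right)^{2}\right)^{2} + 9 \left(-5\right) \left(\left(-1\right)^{2} + 0\right)^{2}\right) 374 = -225 + \left(81 - 15 + 3 \left(1 + 0\right)^{2} + 9 \left(\left(1 + 0\right)^{2}\right)^{2} + 9 \left(-5\right) \left(1 + 0\right)^{2}\right) 374 = -225 + \left(81 - 15 + 3 \cdot 1^{2} + 9 \left(1^{2}\right)^{2} + 9 \left(-5\right) 1^{2}\right) 374 = -225 + \left(81 - 15 + 3 \cdot 1 + 9 \cdot 1^{2} + 9 \left(-5\right) 1\right) 374 = -225 + \left(81 - 15 + 3 + 9 \cdot 1 - 45\right) 374 = -225 + \left(81 - 15 + 3 + 9 - 45\right) 374 = -225 + 33 \cdot 374 = -225 + 12342 = 12117$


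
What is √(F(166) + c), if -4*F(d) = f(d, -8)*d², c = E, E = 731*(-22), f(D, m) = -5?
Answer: √18363 ≈ 135.51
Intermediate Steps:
E = -16082
c = -16082
F(d) = 5*d²/4 (F(d) = -(-5)*d²/4 = 5*d²/4)
√(F(166) + c) = √((5/4)*166² - 16082) = √((5/4)*27556 - 16082) = √(34445 - 16082) = √18363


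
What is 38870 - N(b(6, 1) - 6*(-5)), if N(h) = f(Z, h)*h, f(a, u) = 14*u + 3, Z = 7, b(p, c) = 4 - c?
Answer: 23525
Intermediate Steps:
f(a, u) = 3 + 14*u
N(h) = h*(3 + 14*h) (N(h) = (3 + 14*h)*h = h*(3 + 14*h))
38870 - N(b(6, 1) - 6*(-5)) = 38870 - ((4 - 1*1) - 6*(-5))*(3 + 14*((4 - 1*1) - 6*(-5))) = 38870 - ((4 - 1) + 30)*(3 + 14*((4 - 1) + 30)) = 38870 - (3 + 30)*(3 + 14*(3 + 30)) = 38870 - 33*(3 + 14*33) = 38870 - 33*(3 + 462) = 38870 - 33*465 = 38870 - 1*15345 = 38870 - 15345 = 23525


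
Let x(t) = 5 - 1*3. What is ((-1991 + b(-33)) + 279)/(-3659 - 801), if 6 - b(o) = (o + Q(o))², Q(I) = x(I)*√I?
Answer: 2663/4460 - 33*I*√33/1115 ≈ 0.59708 - 0.17002*I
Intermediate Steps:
x(t) = 2 (x(t) = 5 - 3 = 2)
Q(I) = 2*√I
b(o) = 6 - (o + 2*√o)²
((-1991 + b(-33)) + 279)/(-3659 - 801) = ((-1991 + (6 - (-33 + 2*√(-33))²)) + 279)/(-3659 - 801) = ((-1991 + (6 - (-33 + 2*(I*√33))²)) + 279)/(-4460) = ((-1991 + (6 - (-33 + 2*I*√33)²)) + 279)*(-1/4460) = ((-1985 - (-33 + 2*I*√33)²) + 279)*(-1/4460) = (-1706 - (-33 + 2*I*√33)²)*(-1/4460) = 853/2230 + (-33 + 2*I*√33)²/4460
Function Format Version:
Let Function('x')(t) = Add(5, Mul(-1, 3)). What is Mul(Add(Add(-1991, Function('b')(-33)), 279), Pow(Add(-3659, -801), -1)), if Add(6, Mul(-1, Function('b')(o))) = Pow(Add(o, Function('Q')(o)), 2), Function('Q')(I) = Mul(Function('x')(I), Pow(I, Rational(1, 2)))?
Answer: Add(Rational(2663, 4460), Mul(Rational(-33, 1115), I, Pow(33, Rational(1, 2)))) ≈ Add(0.59708, Mul(-0.17002, I))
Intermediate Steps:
Function('x')(t) = 2 (Function('x')(t) = Add(5, -3) = 2)
Function('Q')(I) = Mul(2, Pow(I, Rational(1, 2)))
Function('b')(o) = Add(6, Mul(-1, Pow(Add(o, Mul(2, Pow(o, Rational(1, 2)))), 2)))
Mul(Add(Add(-1991, Function('b')(-33)), 279), Pow(Add(-3659, -801), -1)) = Mul(Add(Add(-1991, Add(6, Mul(-1, Pow(Add(-33, Mul(2, Pow(-33, Rational(1, 2)))), 2)))), 279), Pow(Add(-3659, -801), -1)) = Mul(Add(Add(-1991, Add(6, Mul(-1, Pow(Add(-33, Mul(2, Mul(I, Pow(33, Rational(1, 2))))), 2)))), 279), Pow(-4460, -1)) = Mul(Add(Add(-1991, Add(6, Mul(-1, Pow(Add(-33, Mul(2, I, Pow(33, Rational(1, 2)))), 2)))), 279), Rational(-1, 4460)) = Mul(Add(Add(-1985, Mul(-1, Pow(Add(-33, Mul(2, I, Pow(33, Rational(1, 2)))), 2))), 279), Rational(-1, 4460)) = Mul(Add(-1706, Mul(-1, Pow(Add(-33, Mul(2, I, Pow(33, Rational(1, 2)))), 2))), Rational(-1, 4460)) = Add(Rational(853, 2230), Mul(Rational(1, 4460), Pow(Add(-33, Mul(2, I, Pow(33, Rational(1, 2)))), 2)))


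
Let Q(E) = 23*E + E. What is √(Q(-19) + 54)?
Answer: I*√402 ≈ 20.05*I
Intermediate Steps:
Q(E) = 24*E
√(Q(-19) + 54) = √(24*(-19) + 54) = √(-456 + 54) = √(-402) = I*√402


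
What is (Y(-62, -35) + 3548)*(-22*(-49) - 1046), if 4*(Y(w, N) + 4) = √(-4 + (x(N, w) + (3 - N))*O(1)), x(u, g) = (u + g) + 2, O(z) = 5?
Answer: 113408 + 136*I ≈ 1.1341e+5 + 136.0*I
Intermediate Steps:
x(u, g) = 2 + g + u (x(u, g) = (g + u) + 2 = 2 + g + u)
Y(w, N) = -4 + √(21 + 5*w)/4 (Y(w, N) = -4 + √(-4 + ((2 + w + N) + (3 - N))*5)/4 = -4 + √(-4 + ((2 + N + w) + (3 - N))*5)/4 = -4 + √(-4 + (5 + w)*5)/4 = -4 + √(-4 + (25 + 5*w))/4 = -4 + √(21 + 5*w)/4)
(Y(-62, -35) + 3548)*(-22*(-49) - 1046) = ((-4 + √(21 + 5*(-62))/4) + 3548)*(-22*(-49) - 1046) = ((-4 + √(21 - 310)/4) + 3548)*(1078 - 1046) = ((-4 + √(-289)/4) + 3548)*32 = ((-4 + (17*I)/4) + 3548)*32 = ((-4 + 17*I/4) + 3548)*32 = (3544 + 17*I/4)*32 = 113408 + 136*I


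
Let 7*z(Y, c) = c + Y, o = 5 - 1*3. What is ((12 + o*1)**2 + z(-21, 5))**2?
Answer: 1838736/49 ≈ 37525.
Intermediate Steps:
o = 2 (o = 5 - 3 = 2)
z(Y, c) = Y/7 + c/7 (z(Y, c) = (c + Y)/7 = (Y + c)/7 = Y/7 + c/7)
((12 + o*1)**2 + z(-21, 5))**2 = ((12 + 2*1)**2 + ((1/7)*(-21) + (1/7)*5))**2 = ((12 + 2)**2 + (-3 + 5/7))**2 = (14**2 - 16/7)**2 = (196 - 16/7)**2 = (1356/7)**2 = 1838736/49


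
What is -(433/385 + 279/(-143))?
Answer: 376/455 ≈ 0.82637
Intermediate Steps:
-(433/385 + 279/(-143)) = -(433*(1/385) + 279*(-1/143)) = -(433/385 - 279/143) = -1*(-376/455) = 376/455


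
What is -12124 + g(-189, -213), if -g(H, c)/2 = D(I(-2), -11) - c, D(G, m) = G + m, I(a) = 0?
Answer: -12528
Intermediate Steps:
g(H, c) = 22 + 2*c (g(H, c) = -2*((0 - 11) - c) = -2*(-11 - c) = 22 + 2*c)
-12124 + g(-189, -213) = -12124 + (22 + 2*(-213)) = -12124 + (22 - 426) = -12124 - 404 = -12528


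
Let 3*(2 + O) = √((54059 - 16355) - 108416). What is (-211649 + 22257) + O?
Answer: -189394 + 2*I*√17678/3 ≈ -1.8939e+5 + 88.639*I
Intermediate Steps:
O = -2 + 2*I*√17678/3 (O = -2 + √((54059 - 16355) - 108416)/3 = -2 + √(37704 - 108416)/3 = -2 + √(-70712)/3 = -2 + (2*I*√17678)/3 = -2 + 2*I*√17678/3 ≈ -2.0 + 88.639*I)
(-211649 + 22257) + O = (-211649 + 22257) + (-2 + 2*I*√17678/3) = -189392 + (-2 + 2*I*√17678/3) = -189394 + 2*I*√17678/3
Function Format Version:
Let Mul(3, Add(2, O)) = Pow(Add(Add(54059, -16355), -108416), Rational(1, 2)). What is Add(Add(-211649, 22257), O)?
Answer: Add(-189394, Mul(Rational(2, 3), I, Pow(17678, Rational(1, 2)))) ≈ Add(-1.8939e+5, Mul(88.639, I))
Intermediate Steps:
O = Add(-2, Mul(Rational(2, 3), I, Pow(17678, Rational(1, 2)))) (O = Add(-2, Mul(Rational(1, 3), Pow(Add(Add(54059, -16355), -108416), Rational(1, 2)))) = Add(-2, Mul(Rational(1, 3), Pow(Add(37704, -108416), Rational(1, 2)))) = Add(-2, Mul(Rational(1, 3), Pow(-70712, Rational(1, 2)))) = Add(-2, Mul(Rational(1, 3), Mul(2, I, Pow(17678, Rational(1, 2))))) = Add(-2, Mul(Rational(2, 3), I, Pow(17678, Rational(1, 2)))) ≈ Add(-2.0000, Mul(88.639, I)))
Add(Add(-211649, 22257), O) = Add(Add(-211649, 22257), Add(-2, Mul(Rational(2, 3), I, Pow(17678, Rational(1, 2))))) = Add(-189392, Add(-2, Mul(Rational(2, 3), I, Pow(17678, Rational(1, 2))))) = Add(-189394, Mul(Rational(2, 3), I, Pow(17678, Rational(1, 2))))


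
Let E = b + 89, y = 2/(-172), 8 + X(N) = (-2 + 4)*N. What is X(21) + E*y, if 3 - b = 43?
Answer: 2875/86 ≈ 33.430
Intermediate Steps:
b = -40 (b = 3 - 1*43 = 3 - 43 = -40)
X(N) = -8 + 2*N (X(N) = -8 + (-2 + 4)*N = -8 + 2*N)
y = -1/86 (y = 2*(-1/172) = -1/86 ≈ -0.011628)
E = 49 (E = -40 + 89 = 49)
X(21) + E*y = (-8 + 2*21) + 49*(-1/86) = (-8 + 42) - 49/86 = 34 - 49/86 = 2875/86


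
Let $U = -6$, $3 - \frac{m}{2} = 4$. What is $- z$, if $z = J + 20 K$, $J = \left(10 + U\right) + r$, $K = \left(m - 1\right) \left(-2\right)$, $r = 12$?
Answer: $-136$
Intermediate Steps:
$m = -2$ ($m = 6 - 8 = -2$)
$K = 6$ ($K = \left(-2 - 1\right) \left(-2\right) = \left(-3\right) \left(-2\right) = 6$)
$J = 16$ ($J = \left(10 - 6\right) + 12 = 4 + 12 = 16$)
$z = 136$ ($z = 16 + 20 \cdot 6 = 16 + 120 = 136$)
$- z = \left(-1\right) 136 = -136$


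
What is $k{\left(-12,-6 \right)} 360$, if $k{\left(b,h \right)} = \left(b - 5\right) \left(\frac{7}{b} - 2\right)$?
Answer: $15810$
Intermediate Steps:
$k{\left(b,h \right)} = \left(-5 + b\right) \left(-2 + \frac{7}{b}\right)$
$k{\left(-12,-6 \right)} 360 = \left(17 - \frac{35}{-12} - -24\right) 360 = \left(17 - - \frac{35}{12} + 24\right) 360 = \left(17 + \frac{35}{12} + 24\right) 360 = \frac{527}{12} \cdot 360 = 15810$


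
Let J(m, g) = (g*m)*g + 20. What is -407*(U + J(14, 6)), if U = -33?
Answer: -199837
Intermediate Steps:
J(m, g) = 20 + m*g² (J(m, g) = m*g² + 20 = 20 + m*g²)
-407*(U + J(14, 6)) = -407*(-33 + (20 + 14*6²)) = -407*(-33 + (20 + 14*36)) = -407*(-33 + (20 + 504)) = -407*(-33 + 524) = -407*491 = -199837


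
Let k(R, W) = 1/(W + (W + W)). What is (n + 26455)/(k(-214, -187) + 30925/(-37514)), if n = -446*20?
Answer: -52718611770/2483777 ≈ -21225.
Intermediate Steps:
k(R, W) = 1/(3*W) (k(R, W) = 1/(W + 2*W) = 1/(3*W))
n = -8920
(n + 26455)/(k(-214, -187) + 30925/(-37514)) = (-8920 + 26455)/((⅓)/(-187) + 30925/(-37514)) = 17535/((⅓)*(-1/187) + 30925*(-1/37514)) = 17535/(-1/561 - 30925/37514) = 17535/(-17386439/21045354) = 17535*(-21045354/17386439) = -52718611770/2483777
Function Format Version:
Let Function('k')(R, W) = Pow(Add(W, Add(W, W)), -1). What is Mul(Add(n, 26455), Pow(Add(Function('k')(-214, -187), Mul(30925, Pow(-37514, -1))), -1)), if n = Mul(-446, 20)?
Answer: Rational(-52718611770, 2483777) ≈ -21225.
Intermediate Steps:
Function('k')(R, W) = Mul(Rational(1, 3), Pow(W, -1)) (Function('k')(R, W) = Pow(Add(W, Mul(2, W)), -1) = Pow(Mul(3, W), -1) = Mul(Rational(1, 3), Pow(W, -1)))
n = -8920
Mul(Add(n, 26455), Pow(Add(Function('k')(-214, -187), Mul(30925, Pow(-37514, -1))), -1)) = Mul(Add(-8920, 26455), Pow(Add(Mul(Rational(1, 3), Pow(-187, -1)), Mul(30925, Pow(-37514, -1))), -1)) = Mul(17535, Pow(Add(Mul(Rational(1, 3), Rational(-1, 187)), Mul(30925, Rational(-1, 37514))), -1)) = Mul(17535, Pow(Add(Rational(-1, 561), Rational(-30925, 37514)), -1)) = Mul(17535, Pow(Rational(-17386439, 21045354), -1)) = Mul(17535, Rational(-21045354, 17386439)) = Rational(-52718611770, 2483777)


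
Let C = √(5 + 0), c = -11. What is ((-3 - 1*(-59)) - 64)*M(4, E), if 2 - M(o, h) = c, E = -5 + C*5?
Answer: -104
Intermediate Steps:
C = √5 ≈ 2.2361
E = -5 + 5*√5 (E = -5 + √5*5 = -5 + 5*√5 ≈ 6.1803)
M(o, h) = 13 (M(o, h) = 2 - 1*(-11) = 2 + 11 = 13)
((-3 - 1*(-59)) - 64)*M(4, E) = ((-3 - 1*(-59)) - 64)*13 = ((-3 + 59) - 64)*13 = (56 - 64)*13 = -8*13 = -104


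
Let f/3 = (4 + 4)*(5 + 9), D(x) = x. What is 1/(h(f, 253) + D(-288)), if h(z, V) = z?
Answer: 1/48 ≈ 0.020833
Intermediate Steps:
f = 336 (f = 3*((4 + 4)*(5 + 9)) = 3*(8*14) = 3*112 = 336)
1/(h(f, 253) + D(-288)) = 1/(336 - 288) = 1/48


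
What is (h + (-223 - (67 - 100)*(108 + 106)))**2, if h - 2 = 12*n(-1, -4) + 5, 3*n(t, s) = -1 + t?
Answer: 46758244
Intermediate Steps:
n(t, s) = -1/3 + t/3 (n(t, s) = (-1 + t)/3 = -1/3 + t/3)
h = -1 (h = 2 + (12*(-1/3 + (1/3)*(-1)) + 5) = 2 + (12*(-1/3 - 1/3) + 5) = 2 + (12*(-2/3) + 5) = 2 + (-8 + 5) = 2 - 3 = -1)
(h + (-223 - (67 - 100)*(108 + 106)))**2 = (-1 + (-223 - (67 - 100)*(108 + 106)))**2 = (-1 + (-223 - (-33)*214))**2 = (-1 + (-223 - 1*(-7062)))**2 = (-1 + (-223 + 7062))**2 = (-1 + 6839)**2 = 6838**2 = 46758244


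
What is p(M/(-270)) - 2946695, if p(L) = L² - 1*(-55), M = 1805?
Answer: -8592271919/2916 ≈ -2.9466e+6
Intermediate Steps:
p(L) = 55 + L² (p(L) = L² + 55 = 55 + L²)
p(M/(-270)) - 2946695 = (55 + (1805/(-270))²) - 2946695 = (55 + (1805*(-1/270))²) - 2946695 = (55 + (-361/54)²) - 2946695 = (55 + 130321/2916) - 2946695 = 290701/2916 - 2946695 = -8592271919/2916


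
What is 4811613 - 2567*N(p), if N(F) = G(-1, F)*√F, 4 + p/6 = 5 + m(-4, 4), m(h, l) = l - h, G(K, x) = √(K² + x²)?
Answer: 4811613 - 7701*√17502 ≈ 3.7928e+6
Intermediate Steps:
p = 54 (p = -24 + 6*(5 + (4 - 1*(-4))) = -24 + 6*(5 + (4 + 4)) = -24 + 6*(5 + 8) = -24 + 6*13 = -24 + 78 = 54)
N(F) = √F*√(1 + F²) (N(F) = √((-1)² + F²)*√F = √(1 + F²)*√F = √F*√(1 + F²))
4811613 - 2567*N(p) = 4811613 - 2567*√54*√(1 + 54²) = 4811613 - 2567*(3*√6)*√(1 + 2916) = 4811613 - 2567*(3*√6)*√2917 = 4811613 - 2567*3*√17502 = 4811613 - 7701*√17502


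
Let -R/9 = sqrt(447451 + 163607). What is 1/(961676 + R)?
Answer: 480838/462385616639 + 9*sqrt(611058)/924771233278 ≈ 1.0475e-6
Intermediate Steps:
R = -9*sqrt(611058) (R = -9*sqrt(447451 + 163607) = -9*sqrt(611058) ≈ -7035.3)
1/(961676 + R) = 1/(961676 - 9*sqrt(611058))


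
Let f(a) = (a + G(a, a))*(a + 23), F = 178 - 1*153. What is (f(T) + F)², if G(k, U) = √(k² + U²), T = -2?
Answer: 3817 - 1428*√2 ≈ 1797.5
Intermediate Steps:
G(k, U) = √(U² + k²)
F = 25 (F = 178 - 153 = 25)
f(a) = (23 + a)*(a + √2*√(a²)) (f(a) = (a + √(a² + a²))*(a + 23) = (a + √(2*a²))*(23 + a) = (a + √2*√(a²))*(23 + a) = (23 + a)*(a + √2*√(a²)))
(f(T) + F)² = (((-2)² + 23*(-2) + 23*√2*√((-2)²) - 2*√2*√((-2)²)) + 25)² = ((4 - 46 + 23*√2*√4 - 2*√2*√4) + 25)² = ((4 - 46 + 23*√2*2 - 2*√2*2) + 25)² = ((4 - 46 + 46*√2 - 4*√2) + 25)² = ((-42 + 42*√2) + 25)² = (-17 + 42*√2)²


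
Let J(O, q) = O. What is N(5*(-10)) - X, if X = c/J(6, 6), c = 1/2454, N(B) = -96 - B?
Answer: -677305/14724 ≈ -46.000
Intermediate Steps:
c = 1/2454 ≈ 0.00040750
X = 1/14724 (X = (1/2454)/6 = (1/6)*(1/2454) = 1/14724 ≈ 6.7916e-5)
N(5*(-10)) - X = (-96 - 5*(-10)) - 1*1/14724 = (-96 - 1*(-50)) - 1/14724 = (-96 + 50) - 1/14724 = -46 - 1/14724 = -677305/14724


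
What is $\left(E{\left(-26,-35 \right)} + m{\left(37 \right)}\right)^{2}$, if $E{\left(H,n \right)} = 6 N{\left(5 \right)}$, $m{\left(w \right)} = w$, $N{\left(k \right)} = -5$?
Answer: $49$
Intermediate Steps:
$E{\left(H,n \right)} = -30$ ($E{\left(H,n \right)} = 6 \left(-5\right) = -30$)
$\left(E{\left(-26,-35 \right)} + m{\left(37 \right)}\right)^{2} = \left(-30 + 37\right)^{2} = 7^{2} = 49$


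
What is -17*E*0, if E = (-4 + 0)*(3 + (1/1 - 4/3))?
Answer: 0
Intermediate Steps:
E = -32/3 (E = -4*(3 + (1*1 - 4*1/3)) = -4*(3 + (1 - 4/3)) = -4*(3 - 1/3) = -4*8/3 = -32/3 ≈ -10.667)
-17*E*0 = -17*(-32/3)*0 = (544/3)*0 = 0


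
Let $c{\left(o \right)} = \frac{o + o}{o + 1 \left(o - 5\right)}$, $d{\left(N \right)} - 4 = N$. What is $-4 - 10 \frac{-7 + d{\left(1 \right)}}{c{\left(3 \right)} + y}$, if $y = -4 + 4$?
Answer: $- \frac{2}{3} \approx -0.66667$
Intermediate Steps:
$d{\left(N \right)} = 4 + N$
$c{\left(o \right)} = \frac{2 o}{-5 + 2 o}$ ($c{\left(o \right)} = \frac{2 o}{o + 1 \left(-5 + o\right)} = \frac{2 o}{o + \left(-5 + o\right)} = \frac{2 o}{-5 + 2 o}$)
$y = 0$
$-4 - 10 \frac{-7 + d{\left(1 \right)}}{c{\left(3 \right)} + y} = -4 - 10 \frac{-7 + \left(4 + 1\right)}{2 \cdot 3 \frac{1}{-5 + 2 \cdot 3} + 0} = -4 - 10 \frac{-7 + 5}{2 \cdot 3 \frac{1}{-5 + 6} + 0} = -4 - 10 \left(- \frac{2}{2 \cdot 3 \cdot 1^{-1} + 0}\right) = -4 - 10 \left(- \frac{2}{2 \cdot 3 \cdot 1 + 0}\right) = -4 - 10 \left(- \frac{2}{6 + 0}\right) = -4 - 10 \left(- \frac{2}{6}\right) = -4 - 10 \left(\left(-2\right) \frac{1}{6}\right) = -4 - - \frac{10}{3} = -4 + \frac{10}{3} = - \frac{2}{3}$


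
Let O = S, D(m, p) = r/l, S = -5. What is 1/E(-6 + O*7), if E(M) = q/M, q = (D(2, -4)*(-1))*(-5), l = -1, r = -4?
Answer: -41/20 ≈ -2.0500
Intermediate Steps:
D(m, p) = 4 (D(m, p) = -4/(-1) = -4*(-1) = 4)
O = -5
q = 20 (q = (4*(-1))*(-5) = -4*(-5) = 20)
E(M) = 20/M
1/E(-6 + O*7) = 1/(20/(-6 - 5*7)) = 1/(20/(-6 - 35)) = 1/(20/(-41)) = 1/(20*(-1/41)) = 1/(-20/41) = -41/20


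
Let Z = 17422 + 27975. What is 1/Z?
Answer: 1/45397 ≈ 2.2028e-5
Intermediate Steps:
Z = 45397
1/Z = 1/45397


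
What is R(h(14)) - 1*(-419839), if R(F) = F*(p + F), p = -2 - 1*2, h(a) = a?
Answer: 419979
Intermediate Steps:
p = -4 (p = -2 - 2 = -4)
R(F) = F*(-4 + F)
R(h(14)) - 1*(-419839) = 14*(-4 + 14) - 1*(-419839) = 14*10 + 419839 = 140 + 419839 = 419979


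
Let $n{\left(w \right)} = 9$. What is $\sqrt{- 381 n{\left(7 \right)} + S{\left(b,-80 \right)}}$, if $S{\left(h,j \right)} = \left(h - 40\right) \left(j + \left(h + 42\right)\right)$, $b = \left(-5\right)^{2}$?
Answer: $7 i \sqrt{66} \approx 56.868 i$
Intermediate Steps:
$b = 25$
$S{\left(h,j \right)} = \left(-40 + h\right) \left(42 + h + j\right)$ ($S{\left(h,j \right)} = \left(-40 + h\right) \left(j + \left(42 + h\right)\right) = \left(-40 + h\right) \left(42 + h + j\right)$)
$\sqrt{- 381 n{\left(7 \right)} + S{\left(b,-80 \right)}} = \sqrt{- 381 \cdot 9 + \left(-1680 + 25^{2} - -3200 + 2 \cdot 25 + 25 \left(-80\right)\right)} = \sqrt{\left(-1\right) 3429 + \left(-1680 + 625 + 3200 + 50 - 2000\right)} = \sqrt{-3429 + 195} = \sqrt{-3234} = 7 i \sqrt{66}$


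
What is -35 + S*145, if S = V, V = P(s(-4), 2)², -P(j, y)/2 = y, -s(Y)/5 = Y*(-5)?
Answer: 2285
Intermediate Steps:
s(Y) = 25*Y (s(Y) = -5*Y*(-5) = -(-25)*Y = 25*Y)
P(j, y) = -2*y
V = 16 (V = (-2*2)² = (-4)² = 16)
S = 16
-35 + S*145 = -35 + 16*145 = -35 + 2320 = 2285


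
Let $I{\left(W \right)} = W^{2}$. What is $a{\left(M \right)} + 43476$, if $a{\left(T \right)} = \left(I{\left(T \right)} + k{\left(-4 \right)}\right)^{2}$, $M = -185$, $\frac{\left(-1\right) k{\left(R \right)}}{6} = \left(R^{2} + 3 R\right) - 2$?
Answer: $1170572845$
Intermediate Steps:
$k{\left(R \right)} = 12 - 18 R - 6 R^{2}$ ($k{\left(R \right)} = - 6 \left(\left(R^{2} + 3 R\right) - 2\right) = - 6 \left(-2 + R^{2} + 3 R\right) = 12 - 18 R - 6 R^{2}$)
$a{\left(T \right)} = \left(-12 + T^{2}\right)^{2}$ ($a{\left(T \right)} = \left(T^{2} - \left(-84 + 96\right)\right)^{2} = \left(T^{2} + \left(12 + 72 - 96\right)\right)^{2} = \left(T^{2} - 12\right)^{2} = \left(-12 + T^{2}\right)^{2}$)
$a{\left(M \right)} + 43476 = \left(-12 + \left(-185\right)^{2}\right)^{2} + 43476 = \left(-12 + 34225\right)^{2} + 43476 = 34213^{2} + 43476 = 1170529369 + 43476 = 1170572845$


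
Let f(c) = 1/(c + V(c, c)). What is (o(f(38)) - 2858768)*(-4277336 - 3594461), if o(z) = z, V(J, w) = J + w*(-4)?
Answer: 1710276751695093/76 ≈ 2.2504e+13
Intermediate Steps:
V(J, w) = J - 4*w
f(c) = -1/(2*c) (f(c) = 1/(c + (c - 4*c)) = 1/(c - 3*c) = 1/(-2*c) = -1/(2*c))
(o(f(38)) - 2858768)*(-4277336 - 3594461) = (-½/38 - 2858768)*(-4277336 - 3594461) = (-½*1/38 - 2858768)*(-7871797) = (-1/76 - 2858768)*(-7871797) = -217266369/76*(-7871797) = 1710276751695093/76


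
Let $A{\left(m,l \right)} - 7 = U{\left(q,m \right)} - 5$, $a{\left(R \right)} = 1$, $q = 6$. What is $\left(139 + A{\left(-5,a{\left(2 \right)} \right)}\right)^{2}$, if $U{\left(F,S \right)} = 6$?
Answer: $21609$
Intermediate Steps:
$A{\left(m,l \right)} = 8$ ($A{\left(m,l \right)} = 7 + \left(6 - 5\right) = 7 + 1 = 8$)
$\left(139 + A{\left(-5,a{\left(2 \right)} \right)}\right)^{2} = \left(139 + 8\right)^{2} = 147^{2} = 21609$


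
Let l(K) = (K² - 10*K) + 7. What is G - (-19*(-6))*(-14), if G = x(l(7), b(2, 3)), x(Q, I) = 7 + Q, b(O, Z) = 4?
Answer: 1589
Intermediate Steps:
l(K) = 7 + K² - 10*K
G = -7 (G = 7 + (7 + 7² - 10*7) = 7 + (7 + 49 - 70) = 7 - 14 = -7)
G - (-19*(-6))*(-14) = -7 - (-19*(-6))*(-14) = -7 - 114*(-14) = -7 - 1*(-1596) = -7 + 1596 = 1589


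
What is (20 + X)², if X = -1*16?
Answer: 16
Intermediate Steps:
X = -16
(20 + X)² = (20 - 16)² = 4² = 16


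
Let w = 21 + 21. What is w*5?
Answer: 210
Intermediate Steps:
w = 42
w*5 = 42*5 = 210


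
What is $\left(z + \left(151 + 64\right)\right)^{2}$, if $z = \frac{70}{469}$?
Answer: $\frac{207792225}{4489} \approx 46289.0$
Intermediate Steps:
$z = \frac{10}{67}$ ($z = 70 \cdot \frac{1}{469} = \frac{10}{67} \approx 0.14925$)
$\left(z + \left(151 + 64\right)\right)^{2} = \left(\frac{10}{67} + \left(151 + 64\right)\right)^{2} = \left(\frac{10}{67} + 215\right)^{2} = \left(\frac{14415}{67}\right)^{2} = \frac{207792225}{4489}$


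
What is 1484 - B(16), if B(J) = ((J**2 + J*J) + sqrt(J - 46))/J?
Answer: 1452 - I*sqrt(30)/16 ≈ 1452.0 - 0.34233*I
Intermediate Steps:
B(J) = (sqrt(-46 + J) + 2*J**2)/J (B(J) = ((J**2 + J**2) + sqrt(-46 + J))/J = (2*J**2 + sqrt(-46 + J))/J = (sqrt(-46 + J) + 2*J**2)/J)
1484 - B(16) = 1484 - (2*16 + sqrt(-46 + 16)/16) = 1484 - (32 + sqrt(-30)/16) = 1484 - (32 + (I*sqrt(30))/16) = 1484 - (32 + I*sqrt(30)/16) = 1484 + (-32 - I*sqrt(30)/16) = 1452 - I*sqrt(30)/16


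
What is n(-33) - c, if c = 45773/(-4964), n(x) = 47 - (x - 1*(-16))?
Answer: 363469/4964 ≈ 73.221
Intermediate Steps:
n(x) = 31 - x (n(x) = 47 - (x + 16) = 47 - (16 + x) = 47 + (-16 - x) = 31 - x)
c = -45773/4964 (c = 45773*(-1/4964) = -45773/4964 ≈ -9.2210)
n(-33) - c = (31 - 1*(-33)) - 1*(-45773/4964) = (31 + 33) + 45773/4964 = 64 + 45773/4964 = 363469/4964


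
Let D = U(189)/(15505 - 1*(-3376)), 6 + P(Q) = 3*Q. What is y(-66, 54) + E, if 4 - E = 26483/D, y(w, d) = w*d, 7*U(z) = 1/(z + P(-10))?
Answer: -535527338693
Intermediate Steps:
P(Q) = -6 + 3*Q
U(z) = 1/(7*(-36 + z)) (U(z) = 1/(7*(z + (-6 + 3*(-10)))) = 1/(7*(z + (-6 - 30))) = 1/(7*(z - 36)) = 1/(7*(-36 + z)))
D = 1/20221551 (D = (1/(7*(-36 + 189)))/(15505 - 1*(-3376)) = ((⅐)/153)/(15505 + 3376) = ((⅐)*(1/153))/18881 = (1/1071)*(1/18881) = 1/20221551 ≈ 4.9452e-8)
y(w, d) = d*w
E = -535527335129 (E = 4 - 26483/1/20221551 = 4 - 26483*20221551 = 4 - 1*535527335133 = 4 - 535527335133 = -535527335129)
y(-66, 54) + E = 54*(-66) - 535527335129 = -3564 - 535527335129 = -535527338693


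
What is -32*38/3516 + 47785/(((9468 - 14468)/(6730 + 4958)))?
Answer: -12273318983/109875 ≈ -1.1170e+5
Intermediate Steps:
-32*38/3516 + 47785/(((9468 - 14468)/(6730 + 4958))) = -1216*1/3516 + 47785/((-5000/11688)) = -304/879 + 47785/((-5000*1/11688)) = -304/879 + 47785/(-625/1461) = -304/879 + 47785*(-1461/625) = -304/879 - 13962777/125 = -12273318983/109875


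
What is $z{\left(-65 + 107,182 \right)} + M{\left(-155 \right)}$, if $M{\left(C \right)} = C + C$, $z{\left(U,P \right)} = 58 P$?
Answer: $10246$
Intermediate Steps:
$M{\left(C \right)} = 2 C$
$z{\left(-65 + 107,182 \right)} + M{\left(-155 \right)} = 58 \cdot 182 + 2 \left(-155\right) = 10556 - 310 = 10246$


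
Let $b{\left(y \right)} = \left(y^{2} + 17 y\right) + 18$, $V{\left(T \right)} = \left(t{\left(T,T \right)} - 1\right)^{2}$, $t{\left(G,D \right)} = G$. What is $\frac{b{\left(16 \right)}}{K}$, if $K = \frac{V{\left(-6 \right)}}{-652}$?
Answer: $- \frac{50856}{7} \approx -7265.1$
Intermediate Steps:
$V{\left(T \right)} = \left(-1 + T\right)^{2}$ ($V{\left(T \right)} = \left(T - 1\right)^{2} = \left(-1 + T\right)^{2}$)
$b{\left(y \right)} = 18 + y^{2} + 17 y$
$K = - \frac{49}{652}$ ($K = \frac{\left(-1 - 6\right)^{2}}{-652} = \left(-7\right)^{2} \left(- \frac{1}{652}\right) = 49 \left(- \frac{1}{652}\right) = - \frac{49}{652} \approx -0.075153$)
$\frac{b{\left(16 \right)}}{K} = \frac{18 + 16^{2} + 17 \cdot 16}{- \frac{49}{652}} = \left(18 + 256 + 272\right) \left(- \frac{652}{49}\right) = 546 \left(- \frac{652}{49}\right) = - \frac{50856}{7}$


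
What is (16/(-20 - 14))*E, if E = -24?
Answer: 192/17 ≈ 11.294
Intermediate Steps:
(16/(-20 - 14))*E = (16/(-20 - 14))*(-24) = (16/(-34))*(-24) = -1/34*16*(-24) = -8/17*(-24) = 192/17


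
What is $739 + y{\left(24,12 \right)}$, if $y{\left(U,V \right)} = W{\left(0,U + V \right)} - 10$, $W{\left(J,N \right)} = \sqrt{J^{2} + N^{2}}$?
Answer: $765$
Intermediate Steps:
$y{\left(U,V \right)} = -10 + \sqrt{\left(U + V\right)^{2}}$ ($y{\left(U,V \right)} = \sqrt{0^{2} + \left(U + V\right)^{2}} - 10 = \sqrt{0 + \left(U + V\right)^{2}} - 10 = \sqrt{\left(U + V\right)^{2}} - 10 = -10 + \sqrt{\left(U + V\right)^{2}}$)
$739 + y{\left(24,12 \right)} = 739 - \left(10 - \sqrt{\left(24 + 12\right)^{2}}\right) = 739 - \left(10 - \sqrt{36^{2}}\right) = 739 - \left(10 - \sqrt{1296}\right) = 739 + \left(-10 + 36\right) = 739 + 26 = 765$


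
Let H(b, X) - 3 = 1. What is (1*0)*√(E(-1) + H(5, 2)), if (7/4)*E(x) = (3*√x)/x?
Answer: 0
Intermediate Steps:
H(b, X) = 4 (H(b, X) = 3 + 1 = 4)
E(x) = 12/(7*√x) (E(x) = 4*((3*√x)/x)/7 = 4*(3/√x)/7 = 12/(7*√x))
(1*0)*√(E(-1) + H(5, 2)) = (1*0)*√(12/(7*√(-1)) + 4) = 0*√(12*(-I)/7 + 4) = 0*√(-12*I/7 + 4) = 0*√(4 - 12*I/7) = 0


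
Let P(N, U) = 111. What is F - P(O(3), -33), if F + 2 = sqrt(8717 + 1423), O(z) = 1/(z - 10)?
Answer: -113 + 26*sqrt(15) ≈ -12.302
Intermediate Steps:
O(z) = 1/(-10 + z)
F = -2 + 26*sqrt(15) (F = -2 + sqrt(8717 + 1423) = -2 + sqrt(10140) = -2 + 26*sqrt(15) ≈ 98.698)
F - P(O(3), -33) = (-2 + 26*sqrt(15)) - 1*111 = (-2 + 26*sqrt(15)) - 111 = -113 + 26*sqrt(15)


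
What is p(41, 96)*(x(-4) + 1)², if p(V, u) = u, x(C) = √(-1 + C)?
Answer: -384 + 192*I*√5 ≈ -384.0 + 429.33*I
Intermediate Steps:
p(41, 96)*(x(-4) + 1)² = 96*(√(-1 - 4) + 1)² = 96*(√(-5) + 1)² = 96*(I*√5 + 1)² = 96*(1 + I*√5)²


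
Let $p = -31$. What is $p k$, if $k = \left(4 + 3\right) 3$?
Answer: $-651$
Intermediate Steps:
$k = 21$ ($k = 7 \cdot 3 = 21$)
$p k = \left(-31\right) 21 = -651$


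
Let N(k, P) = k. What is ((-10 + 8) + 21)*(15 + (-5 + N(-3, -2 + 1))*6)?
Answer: -627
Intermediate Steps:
((-10 + 8) + 21)*(15 + (-5 + N(-3, -2 + 1))*6) = ((-10 + 8) + 21)*(15 + (-5 - 3)*6) = (-2 + 21)*(15 - 8*6) = 19*(15 - 48) = 19*(-33) = -627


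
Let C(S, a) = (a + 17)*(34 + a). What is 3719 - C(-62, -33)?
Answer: 3735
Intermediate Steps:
C(S, a) = (17 + a)*(34 + a)
3719 - C(-62, -33) = 3719 - (578 + (-33)² + 51*(-33)) = 3719 - (578 + 1089 - 1683) = 3719 - 1*(-16) = 3719 + 16 = 3735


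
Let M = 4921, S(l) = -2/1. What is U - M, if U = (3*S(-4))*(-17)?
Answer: -4819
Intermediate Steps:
S(l) = -2 (S(l) = -2*1 = -2)
U = 102 (U = (3*(-2))*(-17) = -6*(-17) = 102)
U - M = 102 - 1*4921 = 102 - 4921 = -4819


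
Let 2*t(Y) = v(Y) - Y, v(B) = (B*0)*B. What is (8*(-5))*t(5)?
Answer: 100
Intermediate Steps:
v(B) = 0 (v(B) = 0*B = 0)
t(Y) = -Y/2 (t(Y) = (0 - Y)/2 = (-Y)/2 = -Y/2)
(8*(-5))*t(5) = (8*(-5))*(-1/2*5) = -40*(-5/2) = 100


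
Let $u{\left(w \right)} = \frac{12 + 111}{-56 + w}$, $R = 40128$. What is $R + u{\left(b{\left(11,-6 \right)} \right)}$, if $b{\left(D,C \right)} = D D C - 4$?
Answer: $\frac{10513495}{262} \approx 40128.0$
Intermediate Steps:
$b{\left(D,C \right)} = -4 + C D^{2}$ ($b{\left(D,C \right)} = D^{2} C - 4 = C D^{2} - 4 = -4 + C D^{2}$)
$u{\left(w \right)} = \frac{123}{-56 + w}$
$R + u{\left(b{\left(11,-6 \right)} \right)} = 40128 + \frac{123}{-56 - \left(4 + 6 \cdot 11^{2}\right)} = 40128 + \frac{123}{-56 - 730} = 40128 + \frac{123}{-786} = 40128 + 123 \left(- \frac{1}{786}\right) = 40128 - \frac{41}{262} = \frac{10513495}{262}$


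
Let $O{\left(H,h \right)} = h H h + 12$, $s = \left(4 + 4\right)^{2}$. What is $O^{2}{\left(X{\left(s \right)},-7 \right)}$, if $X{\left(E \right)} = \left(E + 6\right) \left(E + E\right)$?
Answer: $192766658704$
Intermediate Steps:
$s = 64$ ($s = 8^{2} = 64$)
$X{\left(E \right)} = 2 E \left(6 + E\right)$ ($X{\left(E \right)} = \left(6 + E\right) 2 E = 2 E \left(6 + E\right)$)
$O{\left(H,h \right)} = 12 + H h^{2}$ ($O{\left(H,h \right)} = H h h + 12 = H h^{2} + 12 = 12 + H h^{2}$)
$O^{2}{\left(X{\left(s \right)},-7 \right)} = \left(12 + 2 \cdot 64 \left(6 + 64\right) \left(-7\right)^{2}\right)^{2} = \left(12 + 2 \cdot 64 \cdot 70 \cdot 49\right)^{2} = \left(12 + 8960 \cdot 49\right)^{2} = \left(12 + 439040\right)^{2} = 439052^{2} = 192766658704$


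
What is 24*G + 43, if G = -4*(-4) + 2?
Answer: 475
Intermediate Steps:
G = 18 (G = 16 + 2 = 18)
24*G + 43 = 24*18 + 43 = 432 + 43 = 475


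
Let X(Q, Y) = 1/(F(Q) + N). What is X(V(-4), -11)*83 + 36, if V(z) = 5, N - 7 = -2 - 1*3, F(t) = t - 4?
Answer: 191/3 ≈ 63.667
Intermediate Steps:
F(t) = -4 + t
N = 2 (N = 7 + (-2 - 1*3) = 7 + (-2 - 3) = 7 - 5 = 2)
X(Q, Y) = 1/(-2 + Q) (X(Q, Y) = 1/((-4 + Q) + 2) = 1/(-2 + Q))
X(V(-4), -11)*83 + 36 = 83/(-2 + 5) + 36 = 83/3 + 36 = 191/3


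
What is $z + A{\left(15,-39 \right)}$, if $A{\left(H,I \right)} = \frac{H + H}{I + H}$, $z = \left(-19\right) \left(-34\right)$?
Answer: $\frac{2579}{4} \approx 644.75$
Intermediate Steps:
$z = 646$
$A{\left(H,I \right)} = \frac{2 H}{H + I}$
$z + A{\left(15,-39 \right)} = 646 + 2 \cdot 15 \frac{1}{15 - 39} = 646 + 2 \cdot 15 \frac{1}{-24} = 646 + 2 \cdot 15 \left(- \frac{1}{24}\right) = 646 - \frac{5}{4} = \frac{2579}{4}$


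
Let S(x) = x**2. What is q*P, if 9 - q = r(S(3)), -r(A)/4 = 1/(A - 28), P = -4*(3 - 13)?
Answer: 6680/19 ≈ 351.58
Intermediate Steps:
P = 40 (P = -4*(-10) = 40)
r(A) = -4/(-28 + A) (r(A) = -4/(A - 28) = -4/(-28 + A))
q = 167/19 (q = 9 - (-4)/(-28 + 3**2) = 9 - (-4)/(-28 + 9) = 9 - (-4)/(-19) = 9 - (-4)*(-1)/19 = 9 - 1*4/19 = 9 - 4/19 = 167/19 ≈ 8.7895)
q*P = (167/19)*40 = 6680/19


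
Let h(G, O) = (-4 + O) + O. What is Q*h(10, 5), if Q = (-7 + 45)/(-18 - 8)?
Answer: -114/13 ≈ -8.7692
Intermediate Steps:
h(G, O) = -4 + 2*O
Q = -19/13 (Q = 38/(-26) = 38*(-1/26) = -19/13 ≈ -1.4615)
Q*h(10, 5) = -19*(-4 + 2*5)/13 = -19*(-4 + 10)/13 = -19/13*6 = -114/13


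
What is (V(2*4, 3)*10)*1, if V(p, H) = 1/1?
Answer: 10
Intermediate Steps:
V(p, H) = 1
(V(2*4, 3)*10)*1 = (1*10)*1 = 10*1 = 10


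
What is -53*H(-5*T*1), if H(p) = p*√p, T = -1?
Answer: -265*√5 ≈ -592.56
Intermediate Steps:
H(p) = p^(3/2)
-53*H(-5*T*1) = -53*5*√5 = -265*√5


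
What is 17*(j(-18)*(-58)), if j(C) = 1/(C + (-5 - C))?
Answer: 986/5 ≈ 197.20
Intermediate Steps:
j(C) = -1/5 (j(C) = 1/(-5) = -1/5)
17*(j(-18)*(-58)) = 17*(-1/5*(-58)) = 17*(58/5) = 986/5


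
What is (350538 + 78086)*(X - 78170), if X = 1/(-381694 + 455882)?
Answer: -621427214662604/18547 ≈ -3.3506e+10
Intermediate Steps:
X = 1/74188 ≈ 1.3479e-5
(350538 + 78086)*(X - 78170) = (350538 + 78086)*(1/74188 - 78170) = 428624*(-5799275959/74188) = -621427214662604/18547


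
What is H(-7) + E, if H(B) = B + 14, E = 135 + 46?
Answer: 188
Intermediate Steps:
E = 181
H(B) = 14 + B
H(-7) + E = (14 - 7) + 181 = 7 + 181 = 188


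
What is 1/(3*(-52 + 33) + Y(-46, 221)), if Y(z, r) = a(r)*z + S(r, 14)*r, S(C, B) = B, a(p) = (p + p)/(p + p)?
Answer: 1/2991 ≈ 0.00033434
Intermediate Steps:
a(p) = 1 (a(p) = (2*p)/((2*p)) = (2*p)*(1/(2*p)) = 1)
Y(z, r) = z + 14*r (Y(z, r) = 1*z + 14*r = z + 14*r)
1/(3*(-52 + 33) + Y(-46, 221)) = 1/(3*(-52 + 33) + (-46 + 14*221)) = 1/(3*(-19) + (-46 + 3094)) = 1/(-57 + 3048) = 1/2991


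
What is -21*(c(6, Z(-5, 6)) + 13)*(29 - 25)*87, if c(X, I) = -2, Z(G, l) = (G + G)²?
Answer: -80388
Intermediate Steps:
Z(G, l) = 4*G² (Z(G, l) = (2*G)² = 4*G²)
-21*(c(6, Z(-5, 6)) + 13)*(29 - 25)*87 = -21*(-2 + 13)*(29 - 25)*87 = -231*4*87 = -21*44*87 = -924*87 = -80388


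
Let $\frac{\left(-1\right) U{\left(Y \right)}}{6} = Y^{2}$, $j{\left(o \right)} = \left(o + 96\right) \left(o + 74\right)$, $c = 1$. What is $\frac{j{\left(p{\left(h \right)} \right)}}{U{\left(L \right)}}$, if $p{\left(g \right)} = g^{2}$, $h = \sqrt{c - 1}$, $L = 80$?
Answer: $- \frac{37}{200} \approx -0.185$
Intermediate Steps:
$h = 0$ ($h = \sqrt{1 - 1} = \sqrt{0} = 0$)
$j{\left(o \right)} = \left(74 + o\right) \left(96 + o\right)$ ($j{\left(o \right)} = \left(96 + o\right) \left(74 + o\right) = \left(74 + o\right) \left(96 + o\right)$)
$U{\left(Y \right)} = - 6 Y^{2}$
$\frac{j{\left(p{\left(h \right)} \right)}}{U{\left(L \right)}} = \frac{7104 + \left(0^{2}\right)^{2} + 170 \cdot 0^{2}}{\left(-6\right) 80^{2}} = \frac{7104 + 0^{2} + 170 \cdot 0}{\left(-6\right) 6400} = \frac{7104 + 0 + 0}{-38400} = 7104 \left(- \frac{1}{38400}\right) = - \frac{37}{200}$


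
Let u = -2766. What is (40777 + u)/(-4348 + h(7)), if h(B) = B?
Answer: -38011/4341 ≈ -8.7563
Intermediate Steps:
(40777 + u)/(-4348 + h(7)) = (40777 - 2766)/(-4348 + 7) = 38011/(-4341) = 38011*(-1/4341) = -38011/4341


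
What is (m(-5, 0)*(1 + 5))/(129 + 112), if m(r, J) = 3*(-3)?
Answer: -54/241 ≈ -0.22407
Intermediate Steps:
m(r, J) = -9
(m(-5, 0)*(1 + 5))/(129 + 112) = (-9*(1 + 5))/(129 + 112) = -9*6/241 = -54*1/241 = -54/241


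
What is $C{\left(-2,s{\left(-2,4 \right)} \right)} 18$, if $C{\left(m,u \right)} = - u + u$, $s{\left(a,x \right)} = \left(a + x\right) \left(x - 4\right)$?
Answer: $0$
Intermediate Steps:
$s{\left(a,x \right)} = \left(-4 + x\right) \left(a + x\right)$ ($s{\left(a,x \right)} = \left(a + x\right) \left(-4 + x\right) = \left(-4 + x\right) \left(a + x\right)$)
$C{\left(m,u \right)} = 0$
$C{\left(-2,s{\left(-2,4 \right)} \right)} 18 = 0 \cdot 18 = 0$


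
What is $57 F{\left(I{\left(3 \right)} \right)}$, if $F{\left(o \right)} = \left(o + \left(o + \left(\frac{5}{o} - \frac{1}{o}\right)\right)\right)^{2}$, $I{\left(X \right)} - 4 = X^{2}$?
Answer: $\frac{6666948}{169} \approx 39449.0$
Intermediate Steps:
$I{\left(X \right)} = 4 + X^{2}$
$F{\left(o \right)} = \left(2 o + \frac{4}{o}\right)^{2}$ ($F{\left(o \right)} = \left(o + \left(o + \frac{4}{o}\right)\right)^{2} = \left(2 o + \frac{4}{o}\right)^{2}$)
$57 F{\left(I{\left(3 \right)} \right)} = 57 \frac{4 \left(2 + \left(4 + 3^{2}\right)^{2}\right)^{2}}{\left(4 + 3^{2}\right)^{2}} = 57 \frac{4 \left(2 + \left(4 + 9\right)^{2}\right)^{2}}{\left(4 + 9\right)^{2}} = 57 \frac{4 \left(2 + 13^{2}\right)^{2}}{169} = 57 \cdot 4 \cdot \frac{1}{169} \left(2 + 169\right)^{2} = 57 \cdot 4 \cdot \frac{1}{169} \cdot 171^{2} = 57 \cdot 4 \cdot \frac{1}{169} \cdot 29241 = 57 \cdot \frac{116964}{169} = \frac{6666948}{169}$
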